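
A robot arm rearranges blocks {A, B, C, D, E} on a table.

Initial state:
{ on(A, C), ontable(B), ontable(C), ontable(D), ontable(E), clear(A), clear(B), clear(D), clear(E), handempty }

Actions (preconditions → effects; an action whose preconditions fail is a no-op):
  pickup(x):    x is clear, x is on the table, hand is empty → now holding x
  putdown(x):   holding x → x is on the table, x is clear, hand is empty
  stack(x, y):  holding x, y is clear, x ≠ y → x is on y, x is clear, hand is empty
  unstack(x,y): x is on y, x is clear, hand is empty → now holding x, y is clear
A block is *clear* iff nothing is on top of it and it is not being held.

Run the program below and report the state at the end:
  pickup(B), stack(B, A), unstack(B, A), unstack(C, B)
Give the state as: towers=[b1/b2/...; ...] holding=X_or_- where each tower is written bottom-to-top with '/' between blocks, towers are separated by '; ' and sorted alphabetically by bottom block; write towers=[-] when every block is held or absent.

step 1 (pickup(B)): towers=[C/A; D; E] holding=B
step 2 (stack(B, A)): towers=[C/A/B; D; E] holding=-
step 3 (unstack(B, A)): towers=[C/A; D; E] holding=B
step 4 (unstack(C, B)) [no-op]: towers=[C/A; D; E] holding=B

towers=[C/A; D; E] holding=B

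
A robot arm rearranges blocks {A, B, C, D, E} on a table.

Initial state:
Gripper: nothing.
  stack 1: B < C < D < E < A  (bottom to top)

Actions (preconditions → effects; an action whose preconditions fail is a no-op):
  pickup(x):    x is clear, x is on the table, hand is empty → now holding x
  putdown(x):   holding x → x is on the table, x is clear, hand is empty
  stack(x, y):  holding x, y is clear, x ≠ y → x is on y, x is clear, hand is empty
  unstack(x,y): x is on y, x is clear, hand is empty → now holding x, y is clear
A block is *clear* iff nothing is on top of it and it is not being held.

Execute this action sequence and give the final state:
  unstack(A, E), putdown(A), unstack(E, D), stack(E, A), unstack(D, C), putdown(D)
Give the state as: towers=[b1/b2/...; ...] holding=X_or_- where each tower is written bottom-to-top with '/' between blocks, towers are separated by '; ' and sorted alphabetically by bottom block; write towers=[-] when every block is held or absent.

step 1 (unstack(A, E)): towers=[B/C/D/E] holding=A
step 2 (putdown(A)): towers=[A; B/C/D/E] holding=-
step 3 (unstack(E, D)): towers=[A; B/C/D] holding=E
step 4 (stack(E, A)): towers=[A/E; B/C/D] holding=-
step 5 (unstack(D, C)): towers=[A/E; B/C] holding=D
step 6 (putdown(D)): towers=[A/E; B/C; D] holding=-

towers=[A/E; B/C; D] holding=-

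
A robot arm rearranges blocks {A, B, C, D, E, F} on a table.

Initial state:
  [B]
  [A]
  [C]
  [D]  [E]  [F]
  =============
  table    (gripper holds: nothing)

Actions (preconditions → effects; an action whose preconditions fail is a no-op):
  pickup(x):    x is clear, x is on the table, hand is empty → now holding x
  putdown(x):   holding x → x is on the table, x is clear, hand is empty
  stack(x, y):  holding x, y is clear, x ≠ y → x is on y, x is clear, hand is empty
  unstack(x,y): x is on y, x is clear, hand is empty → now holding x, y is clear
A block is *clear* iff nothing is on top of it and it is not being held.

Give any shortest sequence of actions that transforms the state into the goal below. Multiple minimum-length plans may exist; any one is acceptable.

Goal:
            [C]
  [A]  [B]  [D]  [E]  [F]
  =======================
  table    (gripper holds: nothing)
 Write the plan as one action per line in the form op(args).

step 1 (unstack(B, A)): towers=[D/C/A; E; F] holding=B
step 2 (putdown(B)): towers=[B; D/C/A; E; F] holding=-
step 3 (unstack(A, C)): towers=[B; D/C; E; F] holding=A
step 4 (putdown(A)): towers=[A; B; D/C; E; F] holding=-
goal check: towers=[A; B; D/C; E; F] holding=- — reached (length 4, optimal by BFS)

unstack(B, A)
putdown(B)
unstack(A, C)
putdown(A)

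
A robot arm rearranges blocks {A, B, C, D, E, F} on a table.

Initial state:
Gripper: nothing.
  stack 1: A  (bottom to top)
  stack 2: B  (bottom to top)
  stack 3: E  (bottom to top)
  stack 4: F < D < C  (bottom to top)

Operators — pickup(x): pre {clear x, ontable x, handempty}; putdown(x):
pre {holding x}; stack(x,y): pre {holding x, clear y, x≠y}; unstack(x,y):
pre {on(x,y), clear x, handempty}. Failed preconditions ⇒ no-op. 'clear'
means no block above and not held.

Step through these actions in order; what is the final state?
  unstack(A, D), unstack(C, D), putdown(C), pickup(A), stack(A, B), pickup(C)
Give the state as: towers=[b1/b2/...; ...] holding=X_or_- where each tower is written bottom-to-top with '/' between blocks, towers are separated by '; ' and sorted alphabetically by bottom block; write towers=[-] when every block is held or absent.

towers=[B/A; E; F/D] holding=C

step 1 (unstack(A, D)) [no-op]: towers=[A; B; E; F/D/C] holding=-
step 2 (unstack(C, D)): towers=[A; B; E; F/D] holding=C
step 3 (putdown(C)): towers=[A; B; C; E; F/D] holding=-
step 4 (pickup(A)): towers=[B; C; E; F/D] holding=A
step 5 (stack(A, B)): towers=[B/A; C; E; F/D] holding=-
step 6 (pickup(C)): towers=[B/A; E; F/D] holding=C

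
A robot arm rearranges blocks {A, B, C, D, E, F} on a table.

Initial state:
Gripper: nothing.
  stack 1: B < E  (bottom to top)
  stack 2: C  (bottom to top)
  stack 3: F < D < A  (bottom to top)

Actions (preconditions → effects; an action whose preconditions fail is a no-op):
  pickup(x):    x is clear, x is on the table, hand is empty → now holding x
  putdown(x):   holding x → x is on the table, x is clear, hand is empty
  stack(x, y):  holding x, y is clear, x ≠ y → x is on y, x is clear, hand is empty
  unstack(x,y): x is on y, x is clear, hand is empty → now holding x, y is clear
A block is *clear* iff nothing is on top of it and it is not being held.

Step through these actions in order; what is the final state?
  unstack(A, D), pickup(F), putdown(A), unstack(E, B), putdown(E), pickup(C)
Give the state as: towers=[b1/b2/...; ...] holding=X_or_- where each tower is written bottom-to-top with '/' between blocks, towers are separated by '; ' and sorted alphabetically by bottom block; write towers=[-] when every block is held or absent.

towers=[A; B; E; F/D] holding=C

step 1 (unstack(A, D)): towers=[B/E; C; F/D] holding=A
step 2 (pickup(F)) [no-op]: towers=[B/E; C; F/D] holding=A
step 3 (putdown(A)): towers=[A; B/E; C; F/D] holding=-
step 4 (unstack(E, B)): towers=[A; B; C; F/D] holding=E
step 5 (putdown(E)): towers=[A; B; C; E; F/D] holding=-
step 6 (pickup(C)): towers=[A; B; E; F/D] holding=C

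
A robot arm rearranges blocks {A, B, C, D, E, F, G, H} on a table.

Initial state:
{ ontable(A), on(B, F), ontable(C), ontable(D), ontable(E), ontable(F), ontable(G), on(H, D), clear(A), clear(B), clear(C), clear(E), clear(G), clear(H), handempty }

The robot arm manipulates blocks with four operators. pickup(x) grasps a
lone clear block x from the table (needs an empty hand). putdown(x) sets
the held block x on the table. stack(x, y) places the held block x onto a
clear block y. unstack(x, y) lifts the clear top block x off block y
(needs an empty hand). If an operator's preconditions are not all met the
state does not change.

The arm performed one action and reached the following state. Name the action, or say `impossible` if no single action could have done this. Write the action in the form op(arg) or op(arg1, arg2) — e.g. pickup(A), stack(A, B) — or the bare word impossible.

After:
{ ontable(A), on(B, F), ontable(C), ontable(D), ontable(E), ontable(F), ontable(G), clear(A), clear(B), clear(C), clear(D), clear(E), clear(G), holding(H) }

unstack(H, D)

target: towers=[A; C; D; E; F/B; G] holding=H
         pickup(G) → towers=[A; C; D/H; E; F/B] holding=G
         pickup(A) → towers=[C; D/H; E; F/B; G] holding=A
         pickup(E) → towers=[A; C; D/H; F/B; G] holding=E
     unstack(H, D) → towers=[A; C; D; E; F/B; G] holding=H  ← match
     unstack(B, F) → towers=[A; C; D/H; E; F; G] holding=B
         pickup(C) → towers=[A; D/H; E; F/B; G] holding=C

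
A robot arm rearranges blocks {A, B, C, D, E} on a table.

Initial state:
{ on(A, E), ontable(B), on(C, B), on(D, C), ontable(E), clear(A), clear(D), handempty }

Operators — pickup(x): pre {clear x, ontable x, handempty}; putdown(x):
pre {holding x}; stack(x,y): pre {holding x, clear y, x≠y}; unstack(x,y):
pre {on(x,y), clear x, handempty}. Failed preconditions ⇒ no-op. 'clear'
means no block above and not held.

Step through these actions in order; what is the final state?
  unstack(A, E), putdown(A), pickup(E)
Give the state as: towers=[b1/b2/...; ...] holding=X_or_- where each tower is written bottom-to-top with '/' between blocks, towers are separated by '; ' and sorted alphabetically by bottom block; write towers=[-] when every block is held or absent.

towers=[A; B/C/D] holding=E

step 1 (unstack(A, E)): towers=[B/C/D; E] holding=A
step 2 (putdown(A)): towers=[A; B/C/D; E] holding=-
step 3 (pickup(E)): towers=[A; B/C/D] holding=E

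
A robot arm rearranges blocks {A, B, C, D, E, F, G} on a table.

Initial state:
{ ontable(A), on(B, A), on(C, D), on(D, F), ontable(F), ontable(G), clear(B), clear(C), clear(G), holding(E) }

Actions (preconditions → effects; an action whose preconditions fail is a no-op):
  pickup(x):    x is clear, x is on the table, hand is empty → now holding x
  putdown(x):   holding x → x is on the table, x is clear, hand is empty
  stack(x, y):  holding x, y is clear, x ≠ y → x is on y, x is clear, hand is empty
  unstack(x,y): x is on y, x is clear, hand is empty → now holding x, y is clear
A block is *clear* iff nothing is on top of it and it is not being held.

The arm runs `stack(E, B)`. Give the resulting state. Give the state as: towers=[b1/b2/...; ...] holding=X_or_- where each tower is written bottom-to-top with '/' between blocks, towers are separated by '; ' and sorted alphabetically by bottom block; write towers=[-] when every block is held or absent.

towers=[A/B/E; F/D/C; G] holding=-

before: towers=[A/B; F/D/C; G] holding=E
pre[stack(E, B)]: holding(E) ✓, clear(B) ✓, E≠B ✓
all met → apply stack(E, B)
after:  towers=[A/B/E; F/D/C; G] holding=-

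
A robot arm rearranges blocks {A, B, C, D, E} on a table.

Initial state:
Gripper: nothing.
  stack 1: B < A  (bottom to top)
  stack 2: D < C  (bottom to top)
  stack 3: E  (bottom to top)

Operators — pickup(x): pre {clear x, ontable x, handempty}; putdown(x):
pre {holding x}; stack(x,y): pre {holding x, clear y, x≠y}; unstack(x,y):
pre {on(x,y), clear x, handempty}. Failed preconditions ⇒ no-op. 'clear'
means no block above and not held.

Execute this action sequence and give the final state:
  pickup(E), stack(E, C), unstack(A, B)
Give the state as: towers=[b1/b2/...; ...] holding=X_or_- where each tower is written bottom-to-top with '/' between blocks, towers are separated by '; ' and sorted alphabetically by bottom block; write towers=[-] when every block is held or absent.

towers=[B; D/C/E] holding=A

step 1 (pickup(E)): towers=[B/A; D/C] holding=E
step 2 (stack(E, C)): towers=[B/A; D/C/E] holding=-
step 3 (unstack(A, B)): towers=[B; D/C/E] holding=A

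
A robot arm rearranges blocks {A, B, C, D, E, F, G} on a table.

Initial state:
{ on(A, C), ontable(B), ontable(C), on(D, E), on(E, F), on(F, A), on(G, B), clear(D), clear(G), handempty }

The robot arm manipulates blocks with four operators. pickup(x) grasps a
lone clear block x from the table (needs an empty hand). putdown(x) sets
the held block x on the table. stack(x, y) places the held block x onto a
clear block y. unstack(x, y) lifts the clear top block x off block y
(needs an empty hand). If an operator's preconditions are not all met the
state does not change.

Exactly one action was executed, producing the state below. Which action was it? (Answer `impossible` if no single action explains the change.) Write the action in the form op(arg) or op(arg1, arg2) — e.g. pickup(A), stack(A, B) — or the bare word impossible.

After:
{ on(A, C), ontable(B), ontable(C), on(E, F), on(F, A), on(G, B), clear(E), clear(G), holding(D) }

unstack(D, E)

target: towers=[B/G; C/A/F/E] holding=D
     unstack(G, B) → towers=[B; C/A/F/E/D] holding=G
     unstack(D, E) → towers=[B/G; C/A/F/E] holding=D  ← match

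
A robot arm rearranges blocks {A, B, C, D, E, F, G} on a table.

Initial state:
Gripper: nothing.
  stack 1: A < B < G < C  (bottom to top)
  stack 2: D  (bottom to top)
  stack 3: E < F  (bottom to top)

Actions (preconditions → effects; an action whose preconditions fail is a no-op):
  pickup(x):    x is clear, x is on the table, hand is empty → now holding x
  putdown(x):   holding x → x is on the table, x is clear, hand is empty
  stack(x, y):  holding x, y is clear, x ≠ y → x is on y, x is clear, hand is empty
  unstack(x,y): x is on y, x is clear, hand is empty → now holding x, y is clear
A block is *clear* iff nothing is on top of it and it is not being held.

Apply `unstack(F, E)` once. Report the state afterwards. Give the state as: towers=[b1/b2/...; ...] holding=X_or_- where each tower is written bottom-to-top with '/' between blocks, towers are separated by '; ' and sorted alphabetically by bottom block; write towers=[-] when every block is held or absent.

towers=[A/B/G/C; D; E] holding=F

before: towers=[A/B/G/C; D; E/F] holding=-
pre[unstack(F, E)]: on(F,E) yes, clear(F) yes, handempty yes
all met → apply unstack(F, E)
after:  towers=[A/B/G/C; D; E] holding=F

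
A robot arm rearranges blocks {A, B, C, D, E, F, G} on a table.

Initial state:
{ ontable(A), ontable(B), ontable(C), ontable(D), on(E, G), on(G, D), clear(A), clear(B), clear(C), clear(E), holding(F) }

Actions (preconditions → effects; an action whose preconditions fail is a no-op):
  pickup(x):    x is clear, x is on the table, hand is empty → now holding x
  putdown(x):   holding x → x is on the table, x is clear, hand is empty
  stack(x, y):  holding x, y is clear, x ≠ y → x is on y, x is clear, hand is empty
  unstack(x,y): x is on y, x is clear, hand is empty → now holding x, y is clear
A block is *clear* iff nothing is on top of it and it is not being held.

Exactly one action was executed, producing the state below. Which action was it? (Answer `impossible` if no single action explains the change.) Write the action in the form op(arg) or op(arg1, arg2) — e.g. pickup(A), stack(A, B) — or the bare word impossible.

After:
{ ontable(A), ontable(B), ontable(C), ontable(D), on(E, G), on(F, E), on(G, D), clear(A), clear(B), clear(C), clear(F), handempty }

target: towers=[A; B; C; D/G/E/F] holding=-
        putdown(F) → towers=[A; B; C; D/G/E; F] holding=-
       stack(F, B) → towers=[A; B/F; C; D/G/E] holding=-
       stack(F, A) → towers=[A/F; B; C; D/G/E] holding=-
       stack(F, E) → towers=[A; B; C; D/G/E/F] holding=-  ← match
       stack(F, C) → towers=[A; B; C/F; D/G/E] holding=-

stack(F, E)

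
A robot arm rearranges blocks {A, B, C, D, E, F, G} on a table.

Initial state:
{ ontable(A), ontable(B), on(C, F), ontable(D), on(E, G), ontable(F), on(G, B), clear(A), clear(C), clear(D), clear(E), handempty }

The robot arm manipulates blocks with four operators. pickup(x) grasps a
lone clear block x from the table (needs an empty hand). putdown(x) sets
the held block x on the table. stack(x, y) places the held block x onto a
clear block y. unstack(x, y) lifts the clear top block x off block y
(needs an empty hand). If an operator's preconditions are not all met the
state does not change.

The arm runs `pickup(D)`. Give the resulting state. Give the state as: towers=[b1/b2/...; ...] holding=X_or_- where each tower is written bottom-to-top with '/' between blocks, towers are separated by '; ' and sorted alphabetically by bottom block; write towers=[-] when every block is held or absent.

before: towers=[A; B/G/E; D; F/C] holding=-
pre[pickup(D)]: clear(D) yes, ontable(D) yes, handempty yes
all met → apply pickup(D)
after:  towers=[A; B/G/E; F/C] holding=D

towers=[A; B/G/E; F/C] holding=D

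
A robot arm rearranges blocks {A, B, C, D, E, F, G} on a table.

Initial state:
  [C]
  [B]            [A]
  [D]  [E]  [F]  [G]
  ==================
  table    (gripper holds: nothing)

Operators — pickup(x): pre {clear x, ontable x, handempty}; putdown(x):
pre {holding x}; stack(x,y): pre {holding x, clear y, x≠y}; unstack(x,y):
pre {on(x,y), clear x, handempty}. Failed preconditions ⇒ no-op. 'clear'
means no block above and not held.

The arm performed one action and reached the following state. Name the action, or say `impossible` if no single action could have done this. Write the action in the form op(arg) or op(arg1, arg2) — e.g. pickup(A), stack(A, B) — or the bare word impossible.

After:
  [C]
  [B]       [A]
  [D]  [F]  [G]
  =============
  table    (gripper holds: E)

target: towers=[D/B/C; F; G/A] holding=E
         pickup(F) → towers=[D/B/C; E; G/A] holding=F
     unstack(A, G) → towers=[D/B/C; E; F; G] holding=A
         pickup(E) → towers=[D/B/C; F; G/A] holding=E  ← match
     unstack(C, B) → towers=[D/B; E; F; G/A] holding=C

pickup(E)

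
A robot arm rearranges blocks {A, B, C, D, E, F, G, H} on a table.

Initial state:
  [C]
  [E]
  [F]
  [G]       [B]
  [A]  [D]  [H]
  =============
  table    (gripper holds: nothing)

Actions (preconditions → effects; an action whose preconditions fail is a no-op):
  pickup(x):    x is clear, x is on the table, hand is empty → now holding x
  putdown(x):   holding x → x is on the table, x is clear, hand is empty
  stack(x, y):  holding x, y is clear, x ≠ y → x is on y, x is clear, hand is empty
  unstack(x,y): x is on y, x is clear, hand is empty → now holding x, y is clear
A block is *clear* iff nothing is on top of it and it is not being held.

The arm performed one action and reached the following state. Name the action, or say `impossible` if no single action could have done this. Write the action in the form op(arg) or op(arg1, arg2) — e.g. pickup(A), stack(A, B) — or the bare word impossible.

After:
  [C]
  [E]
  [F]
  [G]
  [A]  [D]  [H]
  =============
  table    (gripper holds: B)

unstack(B, H)

target: towers=[A/G/F/E/C; D; H] holding=B
     unstack(B, H) → towers=[A/G/F/E/C; D; H] holding=B  ← match
         pickup(D) → towers=[A/G/F/E/C; H/B] holding=D
     unstack(C, E) → towers=[A/G/F/E; D; H/B] holding=C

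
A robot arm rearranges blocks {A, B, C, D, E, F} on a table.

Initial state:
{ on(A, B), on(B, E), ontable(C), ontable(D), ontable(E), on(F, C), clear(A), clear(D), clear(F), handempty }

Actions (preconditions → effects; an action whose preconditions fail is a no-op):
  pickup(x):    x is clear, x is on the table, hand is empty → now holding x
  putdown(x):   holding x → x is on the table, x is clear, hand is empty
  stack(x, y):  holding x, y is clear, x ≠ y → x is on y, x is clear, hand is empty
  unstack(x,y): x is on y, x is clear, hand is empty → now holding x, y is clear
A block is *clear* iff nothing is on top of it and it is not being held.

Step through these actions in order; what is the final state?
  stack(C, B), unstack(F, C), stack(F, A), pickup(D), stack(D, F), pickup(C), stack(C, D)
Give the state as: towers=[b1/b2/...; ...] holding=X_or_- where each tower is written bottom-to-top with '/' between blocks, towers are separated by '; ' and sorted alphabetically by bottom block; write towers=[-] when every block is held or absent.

step 1 (stack(C, B)) [no-op]: towers=[C/F; D; E/B/A] holding=-
step 2 (unstack(F, C)): towers=[C; D; E/B/A] holding=F
step 3 (stack(F, A)): towers=[C; D; E/B/A/F] holding=-
step 4 (pickup(D)): towers=[C; E/B/A/F] holding=D
step 5 (stack(D, F)): towers=[C; E/B/A/F/D] holding=-
step 6 (pickup(C)): towers=[E/B/A/F/D] holding=C
step 7 (stack(C, D)): towers=[E/B/A/F/D/C] holding=-

towers=[E/B/A/F/D/C] holding=-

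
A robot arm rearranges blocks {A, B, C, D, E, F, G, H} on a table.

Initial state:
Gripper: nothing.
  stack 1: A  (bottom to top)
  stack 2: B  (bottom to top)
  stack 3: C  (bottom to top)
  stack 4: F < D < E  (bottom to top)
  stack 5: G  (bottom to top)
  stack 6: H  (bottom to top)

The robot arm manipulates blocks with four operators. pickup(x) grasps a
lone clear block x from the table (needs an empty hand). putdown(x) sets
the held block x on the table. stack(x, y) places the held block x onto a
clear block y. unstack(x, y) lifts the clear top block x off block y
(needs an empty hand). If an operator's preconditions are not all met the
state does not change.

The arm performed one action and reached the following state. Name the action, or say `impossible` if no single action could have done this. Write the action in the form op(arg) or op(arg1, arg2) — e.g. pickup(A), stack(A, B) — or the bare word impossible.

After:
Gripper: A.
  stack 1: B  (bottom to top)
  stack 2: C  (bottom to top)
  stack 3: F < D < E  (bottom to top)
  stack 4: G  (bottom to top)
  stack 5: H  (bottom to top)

target: towers=[B; C; F/D/E; G; H] holding=A
         pickup(G) → towers=[A; B; C; F/D/E; H] holding=G
         pickup(A) → towers=[B; C; F/D/E; G; H] holding=A  ← match
     unstack(E, D) → towers=[A; B; C; F/D; G; H] holding=E
         pickup(H) → towers=[A; B; C; F/D/E; G] holding=H
         pickup(B) → towers=[A; C; F/D/E; G; H] holding=B
         pickup(C) → towers=[A; B; F/D/E; G; H] holding=C

pickup(A)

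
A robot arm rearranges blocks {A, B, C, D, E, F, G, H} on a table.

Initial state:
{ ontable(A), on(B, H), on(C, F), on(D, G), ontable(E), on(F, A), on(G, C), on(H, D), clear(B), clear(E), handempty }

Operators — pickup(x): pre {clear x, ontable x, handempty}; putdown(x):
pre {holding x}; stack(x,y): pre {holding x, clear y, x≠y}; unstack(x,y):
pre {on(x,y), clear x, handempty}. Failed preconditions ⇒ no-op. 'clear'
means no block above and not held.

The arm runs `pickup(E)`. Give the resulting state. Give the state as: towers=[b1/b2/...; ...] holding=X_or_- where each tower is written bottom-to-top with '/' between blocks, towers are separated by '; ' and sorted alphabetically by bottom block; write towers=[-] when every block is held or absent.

towers=[A/F/C/G/D/H/B] holding=E

before: towers=[A/F/C/G/D/H/B; E] holding=-
pre[pickup(E)]: clear(E) ✓, ontable(E) ✓, handempty ✓
all met → apply pickup(E)
after:  towers=[A/F/C/G/D/H/B] holding=E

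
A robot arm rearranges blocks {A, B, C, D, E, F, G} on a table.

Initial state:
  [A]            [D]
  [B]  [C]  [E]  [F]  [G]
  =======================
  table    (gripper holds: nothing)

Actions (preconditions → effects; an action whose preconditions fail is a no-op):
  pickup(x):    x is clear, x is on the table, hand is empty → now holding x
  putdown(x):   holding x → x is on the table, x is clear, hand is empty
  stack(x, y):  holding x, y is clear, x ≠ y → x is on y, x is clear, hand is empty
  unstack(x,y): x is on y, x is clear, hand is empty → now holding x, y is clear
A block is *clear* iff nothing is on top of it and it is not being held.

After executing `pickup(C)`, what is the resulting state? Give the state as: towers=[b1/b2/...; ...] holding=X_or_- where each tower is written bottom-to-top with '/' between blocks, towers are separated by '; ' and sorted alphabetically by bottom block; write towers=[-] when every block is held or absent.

towers=[B/A; E; F/D; G] holding=C

before: towers=[B/A; C; E; F/D; G] holding=-
pre[pickup(C)]: clear(C) ok, ontable(C) ok, handempty ok
all met → apply pickup(C)
after:  towers=[B/A; E; F/D; G] holding=C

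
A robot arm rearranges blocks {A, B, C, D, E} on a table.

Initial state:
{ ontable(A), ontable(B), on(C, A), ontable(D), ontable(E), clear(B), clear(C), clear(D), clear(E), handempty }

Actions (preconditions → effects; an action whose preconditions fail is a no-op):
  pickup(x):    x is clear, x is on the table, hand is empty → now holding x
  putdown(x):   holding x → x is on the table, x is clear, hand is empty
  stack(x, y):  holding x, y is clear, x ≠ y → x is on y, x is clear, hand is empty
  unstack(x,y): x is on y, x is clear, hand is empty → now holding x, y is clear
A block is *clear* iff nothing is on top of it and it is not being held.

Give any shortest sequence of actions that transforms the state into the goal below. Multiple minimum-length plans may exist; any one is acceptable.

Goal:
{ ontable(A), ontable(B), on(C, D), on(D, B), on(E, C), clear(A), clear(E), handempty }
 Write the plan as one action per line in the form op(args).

pickup(D)
stack(D, B)
unstack(C, A)
stack(C, D)
pickup(E)
stack(E, C)

step 1 (pickup(D)): towers=[A/C; B; E] holding=D
step 2 (stack(D, B)): towers=[A/C; B/D; E] holding=-
step 3 (unstack(C, A)): towers=[A; B/D; E] holding=C
step 4 (stack(C, D)): towers=[A; B/D/C; E] holding=-
step 5 (pickup(E)): towers=[A; B/D/C] holding=E
step 6 (stack(E, C)): towers=[A; B/D/C/E] holding=-
goal check: towers=[A; B/D/C/E] holding=- — reached (length 6, optimal by BFS)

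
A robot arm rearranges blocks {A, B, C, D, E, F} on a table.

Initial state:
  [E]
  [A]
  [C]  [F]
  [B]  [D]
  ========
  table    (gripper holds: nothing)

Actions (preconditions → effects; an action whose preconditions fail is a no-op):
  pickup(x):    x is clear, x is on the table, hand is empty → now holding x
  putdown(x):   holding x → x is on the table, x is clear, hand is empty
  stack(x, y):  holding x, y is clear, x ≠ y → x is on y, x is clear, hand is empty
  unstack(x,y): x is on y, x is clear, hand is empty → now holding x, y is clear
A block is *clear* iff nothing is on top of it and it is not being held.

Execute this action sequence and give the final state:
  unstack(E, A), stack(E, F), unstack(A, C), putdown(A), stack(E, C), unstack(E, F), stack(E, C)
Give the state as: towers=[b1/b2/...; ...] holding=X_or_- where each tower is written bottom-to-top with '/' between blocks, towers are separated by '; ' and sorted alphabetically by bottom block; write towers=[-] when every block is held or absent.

step 1 (unstack(E, A)): towers=[B/C/A; D/F] holding=E
step 2 (stack(E, F)): towers=[B/C/A; D/F/E] holding=-
step 3 (unstack(A, C)): towers=[B/C; D/F/E] holding=A
step 4 (putdown(A)): towers=[A; B/C; D/F/E] holding=-
step 5 (stack(E, C)) [no-op]: towers=[A; B/C; D/F/E] holding=-
step 6 (unstack(E, F)): towers=[A; B/C; D/F] holding=E
step 7 (stack(E, C)): towers=[A; B/C/E; D/F] holding=-

towers=[A; B/C/E; D/F] holding=-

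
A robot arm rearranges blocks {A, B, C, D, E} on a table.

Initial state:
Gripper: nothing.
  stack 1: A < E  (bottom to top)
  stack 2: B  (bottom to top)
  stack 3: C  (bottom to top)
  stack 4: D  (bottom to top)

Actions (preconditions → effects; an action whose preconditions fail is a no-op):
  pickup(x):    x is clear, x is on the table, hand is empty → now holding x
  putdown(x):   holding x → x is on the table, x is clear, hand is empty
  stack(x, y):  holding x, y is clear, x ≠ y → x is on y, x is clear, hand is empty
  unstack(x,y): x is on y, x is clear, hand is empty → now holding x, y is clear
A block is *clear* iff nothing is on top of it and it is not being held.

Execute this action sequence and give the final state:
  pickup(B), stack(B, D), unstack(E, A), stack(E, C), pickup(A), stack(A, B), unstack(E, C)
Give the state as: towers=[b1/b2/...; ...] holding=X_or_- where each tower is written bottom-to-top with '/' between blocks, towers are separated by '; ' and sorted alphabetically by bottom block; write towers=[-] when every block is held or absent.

towers=[C; D/B/A] holding=E

step 1 (pickup(B)): towers=[A/E; C; D] holding=B
step 2 (stack(B, D)): towers=[A/E; C; D/B] holding=-
step 3 (unstack(E, A)): towers=[A; C; D/B] holding=E
step 4 (stack(E, C)): towers=[A; C/E; D/B] holding=-
step 5 (pickup(A)): towers=[C/E; D/B] holding=A
step 6 (stack(A, B)): towers=[C/E; D/B/A] holding=-
step 7 (unstack(E, C)): towers=[C; D/B/A] holding=E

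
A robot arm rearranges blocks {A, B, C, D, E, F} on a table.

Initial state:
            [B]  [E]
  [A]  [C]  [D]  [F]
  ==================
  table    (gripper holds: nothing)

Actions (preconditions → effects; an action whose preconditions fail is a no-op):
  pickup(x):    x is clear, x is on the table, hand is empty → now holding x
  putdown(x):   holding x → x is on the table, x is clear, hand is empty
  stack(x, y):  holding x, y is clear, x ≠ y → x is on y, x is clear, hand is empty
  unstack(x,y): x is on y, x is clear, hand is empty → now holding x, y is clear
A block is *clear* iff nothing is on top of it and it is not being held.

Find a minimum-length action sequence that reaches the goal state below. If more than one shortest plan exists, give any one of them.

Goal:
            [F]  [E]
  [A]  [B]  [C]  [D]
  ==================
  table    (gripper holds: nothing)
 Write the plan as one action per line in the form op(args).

unstack(B, D)
putdown(B)
unstack(E, F)
stack(E, D)
pickup(F)
stack(F, C)

step 1 (unstack(B, D)): towers=[A; C; D; F/E] holding=B
step 2 (putdown(B)): towers=[A; B; C; D; F/E] holding=-
step 3 (unstack(E, F)): towers=[A; B; C; D; F] holding=E
step 4 (stack(E, D)): towers=[A; B; C; D/E; F] holding=-
step 5 (pickup(F)): towers=[A; B; C; D/E] holding=F
step 6 (stack(F, C)): towers=[A; B; C/F; D/E] holding=-
goal check: towers=[A; B; C/F; D/E] holding=- — reached (length 6, optimal by BFS)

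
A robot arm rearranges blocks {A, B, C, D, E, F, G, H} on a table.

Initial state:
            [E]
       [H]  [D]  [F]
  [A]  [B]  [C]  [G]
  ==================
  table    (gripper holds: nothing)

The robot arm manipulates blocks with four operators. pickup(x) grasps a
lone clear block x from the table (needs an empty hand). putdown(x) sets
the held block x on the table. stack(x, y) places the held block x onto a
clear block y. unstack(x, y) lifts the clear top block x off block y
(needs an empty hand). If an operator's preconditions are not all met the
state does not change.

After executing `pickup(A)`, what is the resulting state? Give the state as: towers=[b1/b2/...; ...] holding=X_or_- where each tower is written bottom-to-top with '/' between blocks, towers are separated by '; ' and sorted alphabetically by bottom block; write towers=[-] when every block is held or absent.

before: towers=[A; B/H; C/D/E; G/F] holding=-
pre[pickup(A)]: clear(A) ✓, ontable(A) ✓, handempty ✓
all met → apply pickup(A)
after:  towers=[B/H; C/D/E; G/F] holding=A

towers=[B/H; C/D/E; G/F] holding=A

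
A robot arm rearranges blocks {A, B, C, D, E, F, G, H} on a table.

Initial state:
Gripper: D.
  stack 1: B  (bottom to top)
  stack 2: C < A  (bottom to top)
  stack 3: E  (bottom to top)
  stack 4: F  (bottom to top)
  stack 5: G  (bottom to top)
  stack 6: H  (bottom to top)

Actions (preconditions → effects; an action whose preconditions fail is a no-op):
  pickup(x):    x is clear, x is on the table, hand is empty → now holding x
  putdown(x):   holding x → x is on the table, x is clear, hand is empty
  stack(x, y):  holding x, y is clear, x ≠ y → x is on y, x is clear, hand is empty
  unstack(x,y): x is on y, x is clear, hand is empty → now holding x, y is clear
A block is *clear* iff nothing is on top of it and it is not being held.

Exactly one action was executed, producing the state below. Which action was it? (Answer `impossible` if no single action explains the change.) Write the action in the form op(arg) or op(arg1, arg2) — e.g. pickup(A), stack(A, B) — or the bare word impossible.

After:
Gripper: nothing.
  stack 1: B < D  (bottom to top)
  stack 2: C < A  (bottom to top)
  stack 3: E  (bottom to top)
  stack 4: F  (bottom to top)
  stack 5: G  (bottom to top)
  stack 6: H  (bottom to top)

target: towers=[B/D; C/A; E; F; G; H] holding=-
        putdown(D) → towers=[B; C/A; D; E; F; G; H] holding=-
       stack(D, G) → towers=[B; C/A; E; F; G/D; H] holding=-
       stack(D, A) → towers=[B; C/A/D; E; F; G; H] holding=-
       stack(D, E) → towers=[B; C/A; E/D; F; G; H] holding=-
       stack(D, H) → towers=[B; C/A; E; F; G; H/D] holding=-
       stack(D, B) → towers=[B/D; C/A; E; F; G; H] holding=-  ← match
       stack(D, F) → towers=[B; C/A; E; F/D; G; H] holding=-

stack(D, B)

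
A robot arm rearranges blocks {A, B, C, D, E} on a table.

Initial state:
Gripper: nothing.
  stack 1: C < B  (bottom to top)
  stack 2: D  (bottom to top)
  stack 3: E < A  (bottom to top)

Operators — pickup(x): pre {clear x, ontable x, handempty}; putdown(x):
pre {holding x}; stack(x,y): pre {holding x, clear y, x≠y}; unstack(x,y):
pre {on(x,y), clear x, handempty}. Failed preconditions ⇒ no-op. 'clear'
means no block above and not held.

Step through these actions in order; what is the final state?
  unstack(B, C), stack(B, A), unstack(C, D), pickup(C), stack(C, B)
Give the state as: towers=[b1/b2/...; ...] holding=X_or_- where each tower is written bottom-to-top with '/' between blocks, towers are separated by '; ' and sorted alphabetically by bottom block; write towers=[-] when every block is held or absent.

step 1 (unstack(B, C)): towers=[C; D; E/A] holding=B
step 2 (stack(B, A)): towers=[C; D; E/A/B] holding=-
step 3 (unstack(C, D)) [no-op]: towers=[C; D; E/A/B] holding=-
step 4 (pickup(C)): towers=[D; E/A/B] holding=C
step 5 (stack(C, B)): towers=[D; E/A/B/C] holding=-

towers=[D; E/A/B/C] holding=-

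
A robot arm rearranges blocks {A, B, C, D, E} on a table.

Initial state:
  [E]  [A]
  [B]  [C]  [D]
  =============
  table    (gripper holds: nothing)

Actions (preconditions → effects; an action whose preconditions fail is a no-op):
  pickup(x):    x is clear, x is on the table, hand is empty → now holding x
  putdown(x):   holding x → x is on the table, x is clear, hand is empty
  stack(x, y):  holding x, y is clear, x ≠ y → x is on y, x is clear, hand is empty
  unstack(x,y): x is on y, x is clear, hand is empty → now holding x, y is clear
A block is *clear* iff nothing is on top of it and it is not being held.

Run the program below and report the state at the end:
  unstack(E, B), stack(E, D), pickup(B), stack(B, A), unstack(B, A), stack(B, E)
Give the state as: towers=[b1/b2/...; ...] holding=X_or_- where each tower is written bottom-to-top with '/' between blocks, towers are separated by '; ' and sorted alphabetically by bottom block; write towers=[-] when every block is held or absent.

towers=[C/A; D/E/B] holding=-

step 1 (unstack(E, B)): towers=[B; C/A; D] holding=E
step 2 (stack(E, D)): towers=[B; C/A; D/E] holding=-
step 3 (pickup(B)): towers=[C/A; D/E] holding=B
step 4 (stack(B, A)): towers=[C/A/B; D/E] holding=-
step 5 (unstack(B, A)): towers=[C/A; D/E] holding=B
step 6 (stack(B, E)): towers=[C/A; D/E/B] holding=-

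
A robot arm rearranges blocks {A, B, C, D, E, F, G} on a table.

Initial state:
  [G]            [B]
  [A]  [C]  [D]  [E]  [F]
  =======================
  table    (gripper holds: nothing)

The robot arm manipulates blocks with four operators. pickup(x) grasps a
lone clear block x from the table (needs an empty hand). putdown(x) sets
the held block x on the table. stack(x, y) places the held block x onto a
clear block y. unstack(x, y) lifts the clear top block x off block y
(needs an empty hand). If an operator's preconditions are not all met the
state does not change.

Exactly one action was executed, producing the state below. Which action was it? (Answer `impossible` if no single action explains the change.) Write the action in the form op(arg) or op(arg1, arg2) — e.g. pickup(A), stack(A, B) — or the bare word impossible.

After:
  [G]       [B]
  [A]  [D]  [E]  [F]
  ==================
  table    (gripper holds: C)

target: towers=[A/G; D; E/B; F] holding=C
     unstack(B, E) → towers=[A/G; C; D; E; F] holding=B
         pickup(F) → towers=[A/G; C; D; E/B] holding=F
     unstack(G, A) → towers=[A; C; D; E/B; F] holding=G
         pickup(D) → towers=[A/G; C; E/B; F] holding=D
         pickup(C) → towers=[A/G; D; E/B; F] holding=C  ← match

pickup(C)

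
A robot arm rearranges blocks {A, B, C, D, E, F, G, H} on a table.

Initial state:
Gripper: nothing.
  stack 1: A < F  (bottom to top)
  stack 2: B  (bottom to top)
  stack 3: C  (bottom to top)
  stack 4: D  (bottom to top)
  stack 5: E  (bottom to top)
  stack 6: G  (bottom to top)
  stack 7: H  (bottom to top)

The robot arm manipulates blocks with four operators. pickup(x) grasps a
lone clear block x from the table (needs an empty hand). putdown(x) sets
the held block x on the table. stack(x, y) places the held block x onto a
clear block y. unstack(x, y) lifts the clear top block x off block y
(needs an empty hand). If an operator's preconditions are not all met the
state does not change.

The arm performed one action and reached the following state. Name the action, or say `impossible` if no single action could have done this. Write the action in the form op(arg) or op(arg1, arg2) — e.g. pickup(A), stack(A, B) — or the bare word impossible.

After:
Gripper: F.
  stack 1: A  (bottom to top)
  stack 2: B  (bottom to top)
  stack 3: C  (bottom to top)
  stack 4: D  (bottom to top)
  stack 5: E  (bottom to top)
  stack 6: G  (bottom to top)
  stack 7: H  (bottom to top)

target: towers=[A; B; C; D; E; G; H] holding=F
         pickup(G) → towers=[A/F; B; C; D; E; H] holding=G
         pickup(E) → towers=[A/F; B; C; D; G; H] holding=E
         pickup(H) → towers=[A/F; B; C; D; E; G] holding=H
         pickup(B) → towers=[A/F; C; D; E; G; H] holding=B
     unstack(F, A) → towers=[A; B; C; D; E; G; H] holding=F  ← match
         pickup(D) → towers=[A/F; B; C; E; G; H] holding=D
         pickup(C) → towers=[A/F; B; D; E; G; H] holding=C

unstack(F, A)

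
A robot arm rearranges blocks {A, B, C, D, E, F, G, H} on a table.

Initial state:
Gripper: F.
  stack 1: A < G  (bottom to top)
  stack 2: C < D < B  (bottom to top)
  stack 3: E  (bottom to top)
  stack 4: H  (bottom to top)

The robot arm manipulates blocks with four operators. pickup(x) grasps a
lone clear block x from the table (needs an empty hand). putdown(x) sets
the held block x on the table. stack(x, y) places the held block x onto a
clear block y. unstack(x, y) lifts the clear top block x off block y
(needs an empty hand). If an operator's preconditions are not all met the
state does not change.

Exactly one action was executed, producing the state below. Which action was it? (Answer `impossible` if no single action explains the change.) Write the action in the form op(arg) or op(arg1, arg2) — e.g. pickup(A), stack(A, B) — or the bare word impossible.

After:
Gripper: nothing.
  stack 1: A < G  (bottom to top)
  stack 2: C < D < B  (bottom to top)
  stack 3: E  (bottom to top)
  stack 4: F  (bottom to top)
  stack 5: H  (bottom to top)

target: towers=[A/G; C/D/B; E; F; H] holding=-
        putdown(F) → towers=[A/G; C/D/B; E; F; H] holding=-  ← match
       stack(F, G) → towers=[A/G/F; C/D/B; E; H] holding=-
       stack(F, E) → towers=[A/G; C/D/B; E/F; H] holding=-
       stack(F, H) → towers=[A/G; C/D/B; E; H/F] holding=-
       stack(F, B) → towers=[A/G; C/D/B/F; E; H] holding=-

putdown(F)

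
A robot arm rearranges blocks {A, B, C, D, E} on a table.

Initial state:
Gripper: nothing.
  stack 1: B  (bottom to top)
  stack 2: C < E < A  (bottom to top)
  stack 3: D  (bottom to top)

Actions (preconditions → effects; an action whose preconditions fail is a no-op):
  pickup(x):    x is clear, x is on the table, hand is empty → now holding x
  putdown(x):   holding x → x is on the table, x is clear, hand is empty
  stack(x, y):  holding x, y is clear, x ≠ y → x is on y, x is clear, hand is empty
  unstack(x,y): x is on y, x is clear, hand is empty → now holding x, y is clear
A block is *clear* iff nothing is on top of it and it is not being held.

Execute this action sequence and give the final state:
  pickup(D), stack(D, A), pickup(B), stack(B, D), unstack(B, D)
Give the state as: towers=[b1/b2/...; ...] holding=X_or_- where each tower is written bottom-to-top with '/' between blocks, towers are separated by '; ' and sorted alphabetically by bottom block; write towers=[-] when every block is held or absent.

towers=[C/E/A/D] holding=B

step 1 (pickup(D)): towers=[B; C/E/A] holding=D
step 2 (stack(D, A)): towers=[B; C/E/A/D] holding=-
step 3 (pickup(B)): towers=[C/E/A/D] holding=B
step 4 (stack(B, D)): towers=[C/E/A/D/B] holding=-
step 5 (unstack(B, D)): towers=[C/E/A/D] holding=B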